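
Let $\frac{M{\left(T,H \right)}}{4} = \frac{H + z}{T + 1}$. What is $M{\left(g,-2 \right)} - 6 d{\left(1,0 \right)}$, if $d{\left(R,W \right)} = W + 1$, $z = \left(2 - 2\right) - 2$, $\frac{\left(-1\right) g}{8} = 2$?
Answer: $- \frac{74}{15} \approx -4.9333$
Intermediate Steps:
$g = -16$ ($g = \left(-8\right) 2 = -16$)
$z = -2$ ($z = 0 - 2 = -2$)
$M{\left(T,H \right)} = \frac{4 \left(-2 + H\right)}{1 + T}$ ($M{\left(T,H \right)} = 4 \frac{H - 2}{T + 1} = 4 \frac{-2 + H}{1 + T} = \frac{4 \left(-2 + H\right)}{1 + T}$)
$d{\left(R,W \right)} = 1 + W$
$M{\left(g,-2 \right)} - 6 d{\left(1,0 \right)} = \frac{4 \left(-2 - 2\right)}{1 - 16} - 6 \left(1 + 0\right) = 4 \frac{1}{-15} \left(-4\right) - 6 = 4 \left(- \frac{1}{15}\right) \left(-4\right) - 6 = \frac{16}{15} - 6 = - \frac{74}{15}$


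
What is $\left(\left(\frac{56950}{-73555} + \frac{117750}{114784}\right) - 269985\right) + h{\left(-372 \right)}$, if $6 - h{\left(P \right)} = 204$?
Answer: $- \frac{228113595574051}{844293712} \approx -2.7018 \cdot 10^{5}$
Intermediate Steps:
$h{\left(P \right)} = -198$ ($h{\left(P \right)} = 6 - 204 = -198$)
$\left(\left(\frac{56950}{-73555} + \frac{117750}{114784}\right) - 269985\right) + h{\left(-372 \right)} = \left(\left(\frac{56950}{-73555} + \frac{117750}{114784}\right) - 269985\right) - 198 = \left(\left(56950 \left(- \frac{1}{73555}\right) + 117750 \cdot \frac{1}{114784}\right) - 269985\right) - 198 = \left(\left(- \frac{11390}{14711} + \frac{58875}{57392}\right) - 269985\right) - 198 = \left(\frac{212415245}{844293712} - 269985\right) - 198 = - \frac{227946425419075}{844293712} - 198 = - \frac{228113595574051}{844293712}$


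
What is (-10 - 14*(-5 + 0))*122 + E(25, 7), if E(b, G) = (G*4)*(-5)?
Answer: 7180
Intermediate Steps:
E(b, G) = -20*G (E(b, G) = (4*G)*(-5) = -20*G)
(-10 - 14*(-5 + 0))*122 + E(25, 7) = (-10 - 14*(-5 + 0))*122 - 20*7 = (-10 - 14*(-5))*122 - 140 = (-10 + 70)*122 - 140 = 60*122 - 140 = 7320 - 140 = 7180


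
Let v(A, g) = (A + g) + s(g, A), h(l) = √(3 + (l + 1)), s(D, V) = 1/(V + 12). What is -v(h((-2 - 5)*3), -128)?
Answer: 4*(-388*I + 29*√17)/(√17 - 12*I) ≈ 127.93 - 4.0975*I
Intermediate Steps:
s(D, V) = 1/(12 + V)
h(l) = √(4 + l) (h(l) = √(3 + (1 + l)) = √(4 + l))
v(A, g) = A + g + 1/(12 + A) (v(A, g) = (A + g) + 1/(12 + A) = A + g + 1/(12 + A))
-v(h((-2 - 5)*3), -128) = -(1 + (12 + √(4 + (-2 - 5)*3))*(√(4 + (-2 - 5)*3) - 128))/(12 + √(4 + (-2 - 5)*3)) = -(1 + (12 + √(4 - 7*3))*(√(4 - 7*3) - 128))/(12 + √(4 - 7*3)) = -(1 + (12 + √(4 - 21))*(√(4 - 21) - 128))/(12 + √(4 - 21)) = -(1 + (12 + √(-17))*(√(-17) - 128))/(12 + √(-17)) = -(1 + (12 + I*√17)*(I*√17 - 128))/(12 + I*√17) = -(1 + (12 + I*√17)*(-128 + I*√17))/(12 + I*√17) = -(1 + (-128 + I*√17)*(12 + I*√17))/(12 + I*√17)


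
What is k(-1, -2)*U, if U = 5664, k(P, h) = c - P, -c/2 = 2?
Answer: -16992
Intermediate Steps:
c = -4 (c = -2*2 = -4)
k(P, h) = -4 - P
k(-1, -2)*U = (-4 - 1*(-1))*5664 = (-4 + 1)*5664 = -3*5664 = -16992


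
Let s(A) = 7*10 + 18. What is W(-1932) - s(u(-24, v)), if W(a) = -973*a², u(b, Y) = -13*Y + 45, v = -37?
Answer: -3631843240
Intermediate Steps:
u(b, Y) = 45 - 13*Y
s(A) = 88 (s(A) = 70 + 18 = 88)
W(-1932) - s(u(-24, v)) = -973*(-1932)² - 1*88 = -973*3732624 - 88 = -3631843152 - 88 = -3631843240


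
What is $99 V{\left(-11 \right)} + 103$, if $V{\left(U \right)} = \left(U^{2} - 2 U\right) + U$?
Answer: $13171$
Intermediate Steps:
$V{\left(U \right)} = U^{2} - U$
$99 V{\left(-11 \right)} + 103 = 99 \left(- 11 \left(-1 - 11\right)\right) + 103 = 99 \left(\left(-11\right) \left(-12\right)\right) + 103 = 99 \cdot 132 + 103 = 13068 + 103 = 13171$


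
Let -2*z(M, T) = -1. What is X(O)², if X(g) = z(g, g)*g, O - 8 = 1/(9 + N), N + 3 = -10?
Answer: 961/64 ≈ 15.016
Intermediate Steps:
N = -13 (N = -3 - 10 = -13)
z(M, T) = ½ (z(M, T) = -½*(-1) = ½)
O = 31/4 (O = 8 + 1/(9 - 13) = 8 + 1/(-4) = 8 - ¼ = 31/4 ≈ 7.7500)
X(g) = g/2
X(O)² = ((½)*(31/4))² = (31/8)² = 961/64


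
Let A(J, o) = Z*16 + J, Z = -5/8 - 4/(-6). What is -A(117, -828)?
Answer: -353/3 ≈ -117.67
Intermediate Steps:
Z = 1/24 (Z = -5*⅛ - 4*(-⅙) = -5/8 + ⅔ = 1/24 ≈ 0.041667)
A(J, o) = ⅔ + J (A(J, o) = (1/24)*16 + J = ⅔ + J)
-A(117, -828) = -(⅔ + 117) = -1*353/3 = -353/3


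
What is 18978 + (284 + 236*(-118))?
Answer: -8586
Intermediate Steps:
18978 + (284 + 236*(-118)) = 18978 + (284 - 27848) = 18978 - 27564 = -8586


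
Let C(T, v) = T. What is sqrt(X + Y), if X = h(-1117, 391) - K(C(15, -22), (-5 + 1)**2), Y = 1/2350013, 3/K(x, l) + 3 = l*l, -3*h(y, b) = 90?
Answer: 2*I*sqrt(2652249969318642946)/594553289 ≈ 5.4783*I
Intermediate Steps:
h(y, b) = -30 (h(y, b) = -1/3*90 = -30)
K(x, l) = 3/(-3 + l**2) (K(x, l) = 3/(-3 + l*l) = 3/(-3 + l**2))
Y = 1/2350013 ≈ 4.2553e-7
X = -7593/253 (X = -30 - 3/(-3 + ((-5 + 1)**2)**2) = -30 - 3/(-3 + ((-4)**2)**2) = -30 - 3/(-3 + 16**2) = -30 - 3/(-3 + 256) = -30 - 3/253 = -7593/253 ≈ -30.012)
sqrt(X + Y) = sqrt(-7593/253 + 1/2350013) = sqrt(-17843648456/594553289) = 2*I*sqrt(2652249969318642946)/594553289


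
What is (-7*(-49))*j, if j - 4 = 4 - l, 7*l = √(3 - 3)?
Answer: 2744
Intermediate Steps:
l = 0 (l = √(3 - 3)/7 = √0/7 = (⅐)*0 = 0)
j = 8 (j = 4 + (4 - 1*0) = 4 + (4 + 0) = 4 + 4 = 8)
(-7*(-49))*j = -7*(-49)*8 = 343*8 = 2744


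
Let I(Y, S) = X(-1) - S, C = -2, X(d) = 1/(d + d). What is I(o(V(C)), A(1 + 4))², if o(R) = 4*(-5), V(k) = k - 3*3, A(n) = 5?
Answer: 121/4 ≈ 30.250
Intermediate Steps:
X(d) = 1/(2*d)
V(k) = -9 + k (V(k) = k - 9 = -9 + k)
o(R) = -20
I(Y, S) = -½ - S (I(Y, S) = (½)/(-1) - S = (½)*(-1) - S = -½ - S)
I(o(V(C)), A(1 + 4))² = (-½ - 1*5)² = (-½ - 5)² = (-11/2)² = 121/4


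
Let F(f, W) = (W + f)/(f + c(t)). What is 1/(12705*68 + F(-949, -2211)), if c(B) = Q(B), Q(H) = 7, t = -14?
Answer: 471/406917320 ≈ 1.1575e-6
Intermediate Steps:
c(B) = 7
F(f, W) = (W + f)/(7 + f) (F(f, W) = (W + f)/(f + 7) = (W + f)/(7 + f))
1/(12705*68 + F(-949, -2211)) = 1/(12705*68 + (-2211 - 949)/(7 - 949)) = 1/(863940 - 3160/(-942)) = 1/(863940 - 1/942*(-3160)) = 1/(863940 + 1580/471) = 1/(406917320/471) = 471/406917320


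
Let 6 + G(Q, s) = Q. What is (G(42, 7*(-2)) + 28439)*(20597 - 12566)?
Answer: 228682725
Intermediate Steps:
G(Q, s) = -6 + Q
(G(42, 7*(-2)) + 28439)*(20597 - 12566) = ((-6 + 42) + 28439)*(20597 - 12566) = (36 + 28439)*8031 = 28475*8031 = 228682725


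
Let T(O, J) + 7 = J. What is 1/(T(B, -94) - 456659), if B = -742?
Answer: -1/456760 ≈ -2.1893e-6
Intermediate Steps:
T(O, J) = -7 + J
1/(T(B, -94) - 456659) = 1/((-7 - 94) - 456659) = 1/(-101 - 456659) = 1/(-456760) = -1/456760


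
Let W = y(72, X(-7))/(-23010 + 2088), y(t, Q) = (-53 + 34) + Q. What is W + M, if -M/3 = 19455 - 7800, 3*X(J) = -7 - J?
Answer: -731537711/20922 ≈ -34965.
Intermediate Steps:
X(J) = -7/3 - J/3 (X(J) = (-7 - J)/3 = -7/3 - J/3)
y(t, Q) = -19 + Q
W = 19/20922 (W = (-19 + (-7/3 - ⅓*(-7)))/(-23010 + 2088) = (-19 + (-7/3 + 7/3))/(-20922) = (-19 + 0)*(-1/20922) = -19*(-1/20922) = 19/20922 ≈ 0.00090813)
M = -34965 (M = -3*(19455 - 7800) = -3*11655 = -34965)
W + M = 19/20922 - 34965 = -731537711/20922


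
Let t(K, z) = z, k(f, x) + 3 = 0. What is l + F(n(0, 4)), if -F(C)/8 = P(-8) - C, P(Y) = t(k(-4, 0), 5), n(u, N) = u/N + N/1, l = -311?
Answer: -319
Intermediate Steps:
k(f, x) = -3 (k(f, x) = -3 + 0 = -3)
n(u, N) = N + u/N (n(u, N) = u/N + N*1 = u/N + N = N + u/N)
P(Y) = 5
F(C) = -40 + 8*C (F(C) = -8*(5 - C) = -40 + 8*C)
l + F(n(0, 4)) = -311 + (-40 + 8*(4 + 0/4)) = -311 + (-40 + 8*(4 + 0*(1/4))) = -311 + (-40 + 8*(4 + 0)) = -311 + (-40 + 8*4) = -311 + (-40 + 32) = -311 - 8 = -319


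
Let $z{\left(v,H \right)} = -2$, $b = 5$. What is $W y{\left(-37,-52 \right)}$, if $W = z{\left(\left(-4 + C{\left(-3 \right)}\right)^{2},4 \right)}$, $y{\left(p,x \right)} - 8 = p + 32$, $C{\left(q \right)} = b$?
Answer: $-6$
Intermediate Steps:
$C{\left(q \right)} = 5$
$y{\left(p,x \right)} = 40 + p$ ($y{\left(p,x \right)} = 8 + \left(p + 32\right) = 8 + \left(32 + p\right) = 40 + p$)
$W = -2$
$W y{\left(-37,-52 \right)} = - 2 \left(40 - 37\right) = \left(-2\right) 3 = -6$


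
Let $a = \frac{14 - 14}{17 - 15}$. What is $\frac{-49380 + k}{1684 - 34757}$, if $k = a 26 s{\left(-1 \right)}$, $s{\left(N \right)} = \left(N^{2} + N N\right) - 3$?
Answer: $\frac{49380}{33073} \approx 1.4931$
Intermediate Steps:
$a = 0$ ($a = \frac{0}{2} = 0 \cdot \frac{1}{2} = 0$)
$s{\left(N \right)} = -3 + 2 N^{2}$ ($s{\left(N \right)} = \left(N^{2} + N^{2}\right) - 3 = 2 N^{2} - 3 = -3 + 2 N^{2}$)
$k = 0$ ($k = 0 \cdot 26 \left(-3 + 2 \left(-1\right)^{2}\right) = 0 \left(-3 + 2 \cdot 1\right) = 0 \left(-3 + 2\right) = 0 \left(-1\right) = 0$)
$\frac{-49380 + k}{1684 - 34757} = \frac{-49380 + 0}{1684 - 34757} = - \frac{49380}{-33073} = \left(-49380\right) \left(- \frac{1}{33073}\right) = \frac{49380}{33073}$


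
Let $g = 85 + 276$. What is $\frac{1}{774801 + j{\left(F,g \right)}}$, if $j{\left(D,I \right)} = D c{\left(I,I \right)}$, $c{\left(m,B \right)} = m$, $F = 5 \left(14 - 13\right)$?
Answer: $\frac{1}{776606} \approx 1.2877 \cdot 10^{-6}$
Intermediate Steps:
$F = 5$ ($F = 5 \cdot 1 = 5$)
$g = 361$
$j{\left(D,I \right)} = D I$
$\frac{1}{774801 + j{\left(F,g \right)}} = \frac{1}{774801 + 5 \cdot 361} = \frac{1}{774801 + 1805} = \frac{1}{776606}$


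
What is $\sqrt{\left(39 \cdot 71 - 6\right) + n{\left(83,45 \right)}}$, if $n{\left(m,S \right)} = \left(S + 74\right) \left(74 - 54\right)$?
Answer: $\sqrt{5143} \approx 71.715$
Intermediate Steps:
$n{\left(m,S \right)} = 1480 + 20 S$ ($n{\left(m,S \right)} = \left(74 + S\right) 20 = 1480 + 20 S$)
$\sqrt{\left(39 \cdot 71 - 6\right) + n{\left(83,45 \right)}} = \sqrt{\left(39 \cdot 71 - 6\right) + \left(1480 + 20 \cdot 45\right)} = \sqrt{\left(2769 - 6\right) + \left(1480 + 900\right)} = \sqrt{2763 + 2380} = \sqrt{5143}$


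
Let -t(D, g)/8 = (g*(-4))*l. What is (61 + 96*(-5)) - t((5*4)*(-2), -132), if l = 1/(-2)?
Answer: -2531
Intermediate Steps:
l = -½ (l = 1*(-½) = -½ ≈ -0.50000)
t(D, g) = -16*g (t(D, g) = -8*g*(-4)*(-1)/2 = -8*(-4*g)*(-1)/2 = -16*g)
(61 + 96*(-5)) - t((5*4)*(-2), -132) = (61 + 96*(-5)) - (-16)*(-132) = (61 - 480) - 1*2112 = -419 - 2112 = -2531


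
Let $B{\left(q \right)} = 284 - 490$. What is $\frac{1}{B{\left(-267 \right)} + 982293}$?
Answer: $\frac{1}{982087} \approx 1.0182 \cdot 10^{-6}$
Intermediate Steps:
$B{\left(q \right)} = -206$ ($B{\left(q \right)} = 284 - 490 = -206$)
$\frac{1}{B{\left(-267 \right)} + 982293} = \frac{1}{-206 + 982293} = \frac{1}{982087}$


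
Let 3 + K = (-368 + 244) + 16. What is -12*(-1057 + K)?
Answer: 14016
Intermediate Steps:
K = -111 (K = -3 + ((-368 + 244) + 16) = -3 + (-124 + 16) = -3 - 108 = -111)
-12*(-1057 + K) = -12*(-1057 - 111) = -12*(-1168) = 14016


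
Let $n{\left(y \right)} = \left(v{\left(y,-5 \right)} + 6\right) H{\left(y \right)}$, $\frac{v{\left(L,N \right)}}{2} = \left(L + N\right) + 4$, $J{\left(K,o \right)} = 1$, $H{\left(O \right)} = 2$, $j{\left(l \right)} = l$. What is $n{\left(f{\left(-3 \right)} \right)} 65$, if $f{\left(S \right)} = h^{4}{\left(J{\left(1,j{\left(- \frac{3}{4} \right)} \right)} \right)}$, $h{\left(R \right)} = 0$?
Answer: $520$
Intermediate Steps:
$v{\left(L,N \right)} = 8 + 2 L + 2 N$ ($v{\left(L,N \right)} = 2 \left(\left(L + N\right) + 4\right) = 2 \left(4 + L + N\right) = 8 + 2 L + 2 N$)
$f{\left(S \right)} = 0$ ($f{\left(S \right)} = 0^{4} = 0$)
$n{\left(y \right)} = 8 + 4 y$ ($n{\left(y \right)} = \left(\left(8 + 2 y + 2 \left(-5\right)\right) + 6\right) 2 = \left(\left(8 + 2 y - 10\right) + 6\right) 2 = \left(\left(-2 + 2 y\right) + 6\right) 2 = \left(4 + 2 y\right) 2 = 8 + 4 y$)
$n{\left(f{\left(-3 \right)} \right)} 65 = \left(8 + 4 \cdot 0\right) 65 = \left(8 + 0\right) 65 = 8 \cdot 65 = 520$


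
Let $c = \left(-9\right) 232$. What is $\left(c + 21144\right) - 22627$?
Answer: $-3571$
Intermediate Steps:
$c = -2088$
$\left(c + 21144\right) - 22627 = \left(-2088 + 21144\right) - 22627 = 19056 - 22627 = -3571$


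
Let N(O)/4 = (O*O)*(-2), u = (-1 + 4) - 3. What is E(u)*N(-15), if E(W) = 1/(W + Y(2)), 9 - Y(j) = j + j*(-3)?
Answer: -1800/13 ≈ -138.46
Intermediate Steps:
Y(j) = 9 + 2*j (Y(j) = 9 - (j + j*(-3)) = 9 - (j - 3*j) = 9 - (-2)*j = 9 + 2*j)
u = 0 (u = 3 - 3 = 0)
N(O) = -8*O² (N(O) = 4*((O*O)*(-2)) = 4*(O²*(-2)) = 4*(-2*O²) = -8*O²)
E(W) = 1/(13 + W) (E(W) = 1/(W + (9 + 2*2)) = 1/(W + (9 + 4)) = 1/(W + 13) = 1/(13 + W))
E(u)*N(-15) = (-8*(-15)²)/(13 + 0) = (-8*225)/13 = (1/13)*(-1800) = -1800/13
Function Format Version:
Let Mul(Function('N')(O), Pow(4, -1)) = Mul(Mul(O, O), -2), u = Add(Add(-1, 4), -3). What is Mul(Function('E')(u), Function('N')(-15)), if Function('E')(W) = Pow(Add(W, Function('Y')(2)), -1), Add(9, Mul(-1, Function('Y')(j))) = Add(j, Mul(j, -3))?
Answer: Rational(-1800, 13) ≈ -138.46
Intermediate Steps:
Function('Y')(j) = Add(9, Mul(2, j)) (Function('Y')(j) = Add(9, Mul(-1, Add(j, Mul(j, -3)))) = Add(9, Mul(-1, Add(j, Mul(-3, j)))) = Add(9, Mul(-1, Mul(-2, j))) = Add(9, Mul(2, j)))
u = 0 (u = Add(3, -3) = 0)
Function('N')(O) = Mul(-8, Pow(O, 2)) (Function('N')(O) = Mul(4, Mul(Mul(O, O), -2)) = Mul(4, Mul(Pow(O, 2), -2)) = Mul(4, Mul(-2, Pow(O, 2))) = Mul(-8, Pow(O, 2)))
Function('E')(W) = Pow(Add(13, W), -1) (Function('E')(W) = Pow(Add(W, Add(9, Mul(2, 2))), -1) = Pow(Add(W, Add(9, 4)), -1) = Pow(Add(W, 13), -1) = Pow(Add(13, W), -1))
Mul(Function('E')(u), Function('N')(-15)) = Mul(Pow(Add(13, 0), -1), Mul(-8, Pow(-15, 2))) = Mul(Pow(13, -1), Mul(-8, 225)) = Mul(Rational(1, 13), -1800) = Rational(-1800, 13)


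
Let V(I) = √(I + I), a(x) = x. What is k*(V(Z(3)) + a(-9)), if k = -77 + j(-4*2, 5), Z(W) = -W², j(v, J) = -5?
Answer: 738 - 246*I*√2 ≈ 738.0 - 347.9*I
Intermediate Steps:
V(I) = √2*√I (V(I) = √(2*I) = √2*√I)
k = -82 (k = -77 - 5 = -82)
k*(V(Z(3)) + a(-9)) = -82*(√2*√(-1*3²) - 9) = -82*(√2*√(-1*9) - 9) = -82*(√2*√(-9) - 9) = -82*(√2*(3*I) - 9) = -82*(3*I*√2 - 9) = -82*(-9 + 3*I*√2) = 738 - 246*I*√2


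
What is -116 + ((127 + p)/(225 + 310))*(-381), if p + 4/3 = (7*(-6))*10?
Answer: 50081/535 ≈ 93.609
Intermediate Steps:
p = -1264/3 (p = -4/3 + (7*(-6))*10 = -4/3 - 42*10 = -4/3 - 420 = -1264/3 ≈ -421.33)
-116 + ((127 + p)/(225 + 310))*(-381) = -116 + ((127 - 1264/3)/(225 + 310))*(-381) = -116 - 883/3/535*(-381) = -116 - 883/3*1/535*(-381) = -116 - 883/1605*(-381) = -116 + 112141/535 = 50081/535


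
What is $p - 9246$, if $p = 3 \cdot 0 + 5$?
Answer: $-9241$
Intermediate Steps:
$p = 5$ ($p = 0 + 5 = 5$)
$p - 9246 = 5 - 9246 = -9241$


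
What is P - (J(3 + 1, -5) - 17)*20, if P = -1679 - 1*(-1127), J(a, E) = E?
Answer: -112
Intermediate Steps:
P = -552 (P = -1679 + 1127 = -552)
P - (J(3 + 1, -5) - 17)*20 = -552 - (-5 - 17)*20 = -552 - (-22)*20 = -552 - 1*(-440) = -552 + 440 = -112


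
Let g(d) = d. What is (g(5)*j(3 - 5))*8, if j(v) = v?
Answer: -80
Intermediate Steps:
(g(5)*j(3 - 5))*8 = (5*(3 - 5))*8 = (5*(-2))*8 = -10*8 = -80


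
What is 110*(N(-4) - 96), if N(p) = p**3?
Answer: -17600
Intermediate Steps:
110*(N(-4) - 96) = 110*((-4)**3 - 96) = 110*(-64 - 96) = 110*(-160) = -17600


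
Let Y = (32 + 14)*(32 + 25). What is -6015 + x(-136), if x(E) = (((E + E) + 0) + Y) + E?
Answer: -3801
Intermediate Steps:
Y = 2622 (Y = 46*57 = 2622)
x(E) = 2622 + 3*E (x(E) = (((E + E) + 0) + 2622) + E = ((2*E + 0) + 2622) + E = (2*E + 2622) + E = (2622 + 2*E) + E = 2622 + 3*E)
-6015 + x(-136) = -6015 + (2622 + 3*(-136)) = -6015 + (2622 - 408) = -6015 + 2214 = -3801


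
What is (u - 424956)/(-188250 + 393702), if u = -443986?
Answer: -434471/102726 ≈ -4.2294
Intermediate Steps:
(u - 424956)/(-188250 + 393702) = (-443986 - 424956)/(-188250 + 393702) = -868942/205452 = -868942*1/205452 = -434471/102726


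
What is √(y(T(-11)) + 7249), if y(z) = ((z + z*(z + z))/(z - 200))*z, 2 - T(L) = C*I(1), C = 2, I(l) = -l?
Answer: √355165/7 ≈ 85.137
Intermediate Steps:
T(L) = 4 (T(L) = 2 - 2*(-1*1) = 2 - 2*(-1) = 2 - 1*(-2) = 2 + 2 = 4)
y(z) = z*(z + 2*z²)/(-200 + z) (y(z) = ((z + z*(2*z))/(-200 + z))*z = ((z + 2*z²)/(-200 + z))*z = z*(z + 2*z²)/(-200 + z))
√(y(T(-11)) + 7249) = √(4²*(1 + 2*4)/(-200 + 4) + 7249) = √(16*(1 + 8)/(-196) + 7249) = √(16*(-1/196)*9 + 7249) = √(-36/49 + 7249) = √(355165/49) = √355165/7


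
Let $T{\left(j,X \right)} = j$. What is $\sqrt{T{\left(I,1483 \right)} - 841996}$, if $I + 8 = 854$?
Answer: $5 i \sqrt{33646} \approx 917.14 i$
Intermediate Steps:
$I = 846$ ($I = -8 + 854 = 846$)
$\sqrt{T{\left(I,1483 \right)} - 841996} = \sqrt{846 - 841996} = \sqrt{-841150} = 5 i \sqrt{33646}$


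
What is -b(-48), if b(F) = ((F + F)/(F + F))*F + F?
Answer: 96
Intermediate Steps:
b(F) = 2*F (b(F) = ((2*F)/((2*F)))*F + F = ((2*F)*(1/(2*F)))*F + F = 1*F + F = F + F = 2*F)
-b(-48) = -2*(-48) = -1*(-96) = 96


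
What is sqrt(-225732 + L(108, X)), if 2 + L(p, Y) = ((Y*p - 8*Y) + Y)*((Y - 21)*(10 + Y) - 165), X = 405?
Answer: sqrt(6511645741) ≈ 80695.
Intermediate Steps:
L(p, Y) = -2 + (-165 + (-21 + Y)*(10 + Y))*(-7*Y + Y*p) (L(p, Y) = -2 + ((Y*p - 8*Y) + Y)*((Y - 21)*(10 + Y) - 165) = -2 + ((-8*Y + Y*p) + Y)*((-21 + Y)*(10 + Y) - 165) = -2 + (-7*Y + Y*p)*(-165 + (-21 + Y)*(10 + Y)) = -2 + (-165 + (-21 + Y)*(10 + Y))*(-7*Y + Y*p))
sqrt(-225732 + L(108, X)) = sqrt(-225732 + (-2 - 7*405**3 + 77*405**2 + 2625*405 + 108*405**3 - 375*405*108 - 11*108*405**2)) = sqrt(-225732 + (-2 - 7*66430125 + 77*164025 + 1063125 + 108*66430125 - 16402500 - 11*108*164025)) = sqrt(-225732 + (-2 - 465010875 + 12629925 + 1063125 + 7174453500 - 16402500 - 194861700)) = sqrt(-225732 + 6511871473) = sqrt(6511645741)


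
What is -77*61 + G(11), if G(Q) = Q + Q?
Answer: -4675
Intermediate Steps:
G(Q) = 2*Q
-77*61 + G(11) = -77*61 + 2*11 = -4697 + 22 = -4675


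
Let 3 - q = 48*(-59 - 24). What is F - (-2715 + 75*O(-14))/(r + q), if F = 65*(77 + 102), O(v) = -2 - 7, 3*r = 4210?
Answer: 188159755/16171 ≈ 11636.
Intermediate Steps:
r = 4210/3 (r = (⅓)*4210 = 4210/3 ≈ 1403.3)
O(v) = -9
q = 3987 (q = 3 - 48*(-59 - 24) = 3 - 48*(-83) = 3 - 1*(-3984) = 3 + 3984 = 3987)
F = 11635 (F = 65*179 = 11635)
F - (-2715 + 75*O(-14))/(r + q) = 11635 - (-2715 + 75*(-9))/(4210/3 + 3987) = 11635 - (-2715 - 675)/16171/3 = 11635 - (-3390)*3/16171 = 11635 - 1*(-10170/16171) = 11635 + 10170/16171 = 188159755/16171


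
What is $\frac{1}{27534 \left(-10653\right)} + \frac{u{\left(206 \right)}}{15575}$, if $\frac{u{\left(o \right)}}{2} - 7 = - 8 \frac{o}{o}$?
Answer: $- \frac{586654979}{4568454358650} \approx -0.00012841$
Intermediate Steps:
$u{\left(o \right)} = -2$ ($u{\left(o \right)} = 14 + 2 \left(- 8 \frac{o}{o}\right) = 14 + 2 \left(\left(-8\right) 1\right) = 14 + 2 \left(-8\right) = 14 - 16 = -2$)
$\frac{1}{27534 \left(-10653\right)} + \frac{u{\left(206 \right)}}{15575} = \frac{1}{27534 \left(-10653\right)} - \frac{2}{15575} = \frac{1}{27534} \left(- \frac{1}{10653}\right) - \frac{2}{15575} = - \frac{1}{293319702} - \frac{2}{15575} = - \frac{586654979}{4568454358650}$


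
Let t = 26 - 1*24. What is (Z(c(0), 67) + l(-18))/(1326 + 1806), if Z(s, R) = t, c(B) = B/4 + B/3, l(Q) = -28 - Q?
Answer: -2/783 ≈ -0.0025543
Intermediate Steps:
c(B) = 7*B/12 (c(B) = B*(¼) + B*(⅓) = B/4 + B/3 = 7*B/12)
t = 2 (t = 26 - 24 = 2)
Z(s, R) = 2
(Z(c(0), 67) + l(-18))/(1326 + 1806) = (2 + (-28 - 1*(-18)))/(1326 + 1806) = (2 + (-28 + 18))/3132 = (2 - 10)*(1/3132) = -8*1/3132 = -2/783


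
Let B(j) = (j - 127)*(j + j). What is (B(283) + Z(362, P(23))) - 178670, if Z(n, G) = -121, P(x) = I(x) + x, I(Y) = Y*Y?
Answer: -90495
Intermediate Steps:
I(Y) = Y²
P(x) = x + x² (P(x) = x² + x = x + x²)
B(j) = 2*j*(-127 + j) (B(j) = (-127 + j)*(2*j) = 2*j*(-127 + j))
(B(283) + Z(362, P(23))) - 178670 = (2*283*(-127 + 283) - 121) - 178670 = (2*283*156 - 121) - 178670 = (88296 - 121) - 178670 = 88175 - 178670 = -90495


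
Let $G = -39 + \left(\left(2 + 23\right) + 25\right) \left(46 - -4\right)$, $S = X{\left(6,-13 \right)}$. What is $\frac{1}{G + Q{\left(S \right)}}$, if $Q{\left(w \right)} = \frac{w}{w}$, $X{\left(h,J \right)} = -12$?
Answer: $\frac{1}{2462} \approx 0.00040617$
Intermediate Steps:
$S = -12$
$Q{\left(w \right)} = 1$
$G = 2461$ ($G = -39 + \left(25 + 25\right) \left(46 + 4\right) = -39 + 50 \cdot 50 = -39 + 2500 = 2461$)
$\frac{1}{G + Q{\left(S \right)}} = \frac{1}{2461 + 1} = \frac{1}{2462}$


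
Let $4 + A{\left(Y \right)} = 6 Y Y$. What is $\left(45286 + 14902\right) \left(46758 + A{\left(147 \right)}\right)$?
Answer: $10617644704$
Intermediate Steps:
$A{\left(Y \right)} = -4 + 6 Y^{2}$ ($A{\left(Y \right)} = -4 + 6 Y Y = -4 + 6 Y^{2}$)
$\left(45286 + 14902\right) \left(46758 + A{\left(147 \right)}\right) = \left(45286 + 14902\right) \left(46758 - \left(4 - 6 \cdot 147^{2}\right)\right) = 60188 \left(46758 + \left(-4 + 6 \cdot 21609\right)\right) = 60188 \left(46758 + \left(-4 + 129654\right)\right) = 60188 \left(46758 + 129650\right) = 60188 \cdot 176408 = 10617644704$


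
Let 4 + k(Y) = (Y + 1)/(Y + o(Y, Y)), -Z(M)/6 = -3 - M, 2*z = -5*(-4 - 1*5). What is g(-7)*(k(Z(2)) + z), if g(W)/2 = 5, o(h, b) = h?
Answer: 1141/6 ≈ 190.17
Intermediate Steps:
g(W) = 10 (g(W) = 2*5 = 10)
z = 45/2 (z = (-5*(-4 - 1*5))/2 = (-5*(-4 - 5))/2 = (-5*(-9))/2 = (1/2)*45 = 45/2 ≈ 22.500)
Z(M) = 18 + 6*M (Z(M) = -6*(-3 - M) = 18 + 6*M)
k(Y) = -4 + (1 + Y)/(2*Y) (k(Y) = -4 + (Y + 1)/(Y + Y) = -4 + (1 + Y)/((2*Y)) = -4 + (1 + Y)*(1/(2*Y)) = -4 + (1 + Y)/(2*Y))
g(-7)*(k(Z(2)) + z) = 10*((1 - 7*(18 + 6*2))/(2*(18 + 6*2)) + 45/2) = 10*((1 - 7*(18 + 12))/(2*(18 + 12)) + 45/2) = 10*((1/2)*(1 - 7*30)/30 + 45/2) = 10*((1/2)*(1/30)*(1 - 210) + 45/2) = 10*((1/2)*(1/30)*(-209) + 45/2) = 10*(-209/60 + 45/2) = 10*(1141/60) = 1141/6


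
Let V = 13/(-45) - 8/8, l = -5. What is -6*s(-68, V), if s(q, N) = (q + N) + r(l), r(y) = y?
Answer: 6686/15 ≈ 445.73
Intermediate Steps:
V = -58/45 (V = 13*(-1/45) - 8*⅛ = -13/45 - 1 = -58/45 ≈ -1.2889)
s(q, N) = -5 + N + q (s(q, N) = (q + N) - 5 = (N + q) - 5 = -5 + N + q)
-6*s(-68, V) = -6*(-5 - 58/45 - 68) = -6*(-3343/45) = 6686/15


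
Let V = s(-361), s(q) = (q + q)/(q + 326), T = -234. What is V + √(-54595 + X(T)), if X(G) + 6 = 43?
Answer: 722/35 + 3*I*√6062 ≈ 20.629 + 233.58*I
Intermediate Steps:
X(G) = 37 (X(G) = -6 + 43 = 37)
s(q) = 2*q/(326 + q) (s(q) = (2*q)/(326 + q) = 2*q/(326 + q))
V = 722/35 (V = 2*(-361)/(326 - 361) = 2*(-361)/(-35) = 2*(-361)*(-1/35) = 722/35 ≈ 20.629)
V + √(-54595 + X(T)) = 722/35 + √(-54595 + 37) = 722/35 + √(-54558) = 722/35 + 3*I*√6062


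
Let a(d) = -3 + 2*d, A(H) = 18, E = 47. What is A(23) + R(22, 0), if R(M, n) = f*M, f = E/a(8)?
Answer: 1268/13 ≈ 97.538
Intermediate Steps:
f = 47/13 (f = 47/(-3 + 2*8) = 47/(-3 + 16) = 47/13 ≈ 3.6154)
R(M, n) = 47*M/13
A(23) + R(22, 0) = 18 + (47/13)*22 = 18 + 1034/13 = 1268/13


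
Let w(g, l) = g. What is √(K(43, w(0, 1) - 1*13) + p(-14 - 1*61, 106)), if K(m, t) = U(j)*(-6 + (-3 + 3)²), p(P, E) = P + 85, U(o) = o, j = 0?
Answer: √10 ≈ 3.1623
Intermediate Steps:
p(P, E) = 85 + P
K(m, t) = 0 (K(m, t) = 0*(-6 + (-3 + 3)²) = 0*(-6 + 0²) = 0*(-6 + 0) = 0*(-6) = 0)
√(K(43, w(0, 1) - 1*13) + p(-14 - 1*61, 106)) = √(0 + (85 + (-14 - 1*61))) = √(0 + (85 + (-14 - 61))) = √(0 + (85 - 75)) = √(0 + 10) = √10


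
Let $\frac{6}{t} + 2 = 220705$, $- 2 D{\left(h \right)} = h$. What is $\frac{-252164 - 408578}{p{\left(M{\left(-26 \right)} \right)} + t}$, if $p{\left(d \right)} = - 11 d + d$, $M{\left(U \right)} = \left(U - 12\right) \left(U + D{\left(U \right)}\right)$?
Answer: $\frac{72913870813}{545136407} \approx 133.75$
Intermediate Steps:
$D{\left(h \right)} = - \frac{h}{2}$
$t = \frac{6}{220703}$ ($t = \frac{6}{-2 + 220705} = \frac{6}{220703} \approx 2.7186 \cdot 10^{-5}$)
$M{\left(U \right)} = \frac{U \left(-12 + U\right)}{2}$ ($M{\left(U \right)} = \left(U - 12\right) \left(U - \frac{U}{2}\right) = \left(-12 + U\right) \frac{U}{2} = \frac{U \left(-12 + U\right)}{2}$)
$p{\left(d \right)} = - 10 d$
$\frac{-252164 - 408578}{p{\left(M{\left(-26 \right)} \right)} + t} = \frac{-252164 - 408578}{- 10 \cdot \frac{1}{2} \left(-26\right) \left(-12 - 26\right) + \frac{6}{220703}} = - \frac{660742}{- 10 \cdot \frac{1}{2} \left(-26\right) \left(-38\right) + \frac{6}{220703}} = - \frac{660742}{\left(-10\right) 494 + \frac{6}{220703}} = - \frac{660742}{-4940 + \frac{6}{220703}} = - \frac{660742}{- \frac{1090272814}{220703}} = \left(-660742\right) \left(- \frac{220703}{1090272814}\right) = \frac{72913870813}{545136407}$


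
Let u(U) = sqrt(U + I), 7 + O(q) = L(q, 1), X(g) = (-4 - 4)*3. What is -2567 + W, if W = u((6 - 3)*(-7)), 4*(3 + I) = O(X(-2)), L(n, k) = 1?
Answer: -2567 + I*sqrt(102)/2 ≈ -2567.0 + 5.0498*I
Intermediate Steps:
X(g) = -24 (X(g) = -8*3 = -24)
O(q) = -6 (O(q) = -7 + 1 = -6)
I = -9/2 (I = -3 + (1/4)*(-6) = -3 - 3/2 = -9/2 ≈ -4.5000)
u(U) = sqrt(-9/2 + U) (u(U) = sqrt(U - 9/2) = sqrt(-9/2 + U))
W = I*sqrt(102)/2 (W = sqrt(-18 + 4*((6 - 3)*(-7)))/2 = sqrt(-18 + 4*(3*(-7)))/2 = sqrt(-18 + 4*(-21))/2 = sqrt(-18 - 84)/2 = sqrt(-102)/2 = (I*sqrt(102))/2 = I*sqrt(102)/2 ≈ 5.0498*I)
-2567 + W = -2567 + I*sqrt(102)/2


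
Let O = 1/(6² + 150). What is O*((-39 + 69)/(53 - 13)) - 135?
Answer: -33479/248 ≈ -135.00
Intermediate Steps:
O = 1/186 (O = 1/(36 + 150) = 1/186 ≈ 0.0053763)
O*((-39 + 69)/(53 - 13)) - 135 = ((-39 + 69)/(53 - 13))/186 - 135 = (30/40)/186 - 135 = (30*(1/40))/186 - 135 = (1/186)*(¾) - 135 = 1/248 - 135 = -33479/248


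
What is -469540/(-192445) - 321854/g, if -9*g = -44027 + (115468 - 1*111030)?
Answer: -9797529422/138521911 ≈ -70.729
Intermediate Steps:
g = 39589/9 (g = -(-44027 + (115468 - 1*111030))/9 = -(-44027 + (115468 - 111030))/9 = -(-44027 + 4438)/9 = -⅑*(-39589) = 39589/9 ≈ 4398.8)
-469540/(-192445) - 321854/g = -469540/(-192445) - 321854/39589/9 = -469540*(-1/192445) - 321854*9/39589 = 93908/38489 - 2896686/39589 = -9797529422/138521911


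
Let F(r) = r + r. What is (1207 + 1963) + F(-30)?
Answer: 3110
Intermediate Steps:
F(r) = 2*r
(1207 + 1963) + F(-30) = (1207 + 1963) + 2*(-30) = 3170 - 60 = 3110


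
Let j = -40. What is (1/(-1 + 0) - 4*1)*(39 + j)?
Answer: 5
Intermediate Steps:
(1/(-1 + 0) - 4*1)*(39 + j) = (1/(-1 + 0) - 4*1)*(39 - 40) = (1/(-1) - 4)*(-1) = (-1 - 4)*(-1) = -5*(-1) = 5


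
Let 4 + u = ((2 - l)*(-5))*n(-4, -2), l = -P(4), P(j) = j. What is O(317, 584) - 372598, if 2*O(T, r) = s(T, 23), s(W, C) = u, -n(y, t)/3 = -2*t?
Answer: -372420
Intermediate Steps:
n(y, t) = 6*t (n(y, t) = -(-6)*t = 6*t)
l = -4 (l = -1*4 = -4)
u = 356 (u = -4 + ((2 - 1*(-4))*(-5))*(6*(-2)) = -4 + ((2 + 4)*(-5))*(-12) = -4 + (6*(-5))*(-12) = -4 - 30*(-12) = -4 + 360 = 356)
s(W, C) = 356
O(T, r) = 178 (O(T, r) = (½)*356 = 178)
O(317, 584) - 372598 = 178 - 372598 = -372420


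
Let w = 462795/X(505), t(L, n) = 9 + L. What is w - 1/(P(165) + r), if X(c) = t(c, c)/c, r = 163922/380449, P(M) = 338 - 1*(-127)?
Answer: 41383923339662039/91015371398 ≈ 4.5469e+5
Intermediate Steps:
P(M) = 465 (P(M) = 338 + 127 = 465)
r = 163922/380449 (r = 163922*(1/380449) = 163922/380449 ≈ 0.43086)
X(c) = (9 + c)/c
w = 233711475/514 (w = 462795/(((9 + 505)/505)) = 462795/(((1/505)*514)) = 462795/(514/505) = 462795*(505/514) = 233711475/514 ≈ 4.5469e+5)
w - 1/(P(165) + r) = 233711475/514 - 1/(465 + 163922/380449) = 233711475/514 - 1/177072707/380449 = 233711475/514 - 1*380449/177072707 = 233711475/514 - 380449/177072707 = 41383923339662039/91015371398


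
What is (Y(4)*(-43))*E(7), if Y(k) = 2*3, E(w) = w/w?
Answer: -258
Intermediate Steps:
E(w) = 1
Y(k) = 6
(Y(4)*(-43))*E(7) = (6*(-43))*1 = -258*1 = -258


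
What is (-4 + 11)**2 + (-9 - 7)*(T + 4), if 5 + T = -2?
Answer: 97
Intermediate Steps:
T = -7 (T = -5 - 2 = -7)
(-4 + 11)**2 + (-9 - 7)*(T + 4) = (-4 + 11)**2 + (-9 - 7)*(-7 + 4) = 7**2 - 16*(-3) = 49 + 48 = 97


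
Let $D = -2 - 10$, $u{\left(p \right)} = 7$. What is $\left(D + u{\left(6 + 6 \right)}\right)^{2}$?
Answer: $25$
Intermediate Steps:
$D = -12$ ($D = -2 - 10 = -12$)
$\left(D + u{\left(6 + 6 \right)}\right)^{2} = \left(-12 + 7\right)^{2} = \left(-5\right)^{2} = 25$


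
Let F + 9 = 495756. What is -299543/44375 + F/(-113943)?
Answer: -18709867058/1685406875 ≈ -11.101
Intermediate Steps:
F = 495747 (F = -9 + 495756 = 495747)
-299543/44375 + F/(-113943) = -299543/44375 + 495747/(-113943) = -299543*1/44375 + 495747*(-1/113943) = -299543/44375 - 165249/37981 = -18709867058/1685406875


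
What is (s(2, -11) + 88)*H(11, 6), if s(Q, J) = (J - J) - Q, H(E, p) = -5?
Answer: -430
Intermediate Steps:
s(Q, J) = -Q (s(Q, J) = 0 - Q = -Q)
(s(2, -11) + 88)*H(11, 6) = (-1*2 + 88)*(-5) = (-2 + 88)*(-5) = 86*(-5) = -430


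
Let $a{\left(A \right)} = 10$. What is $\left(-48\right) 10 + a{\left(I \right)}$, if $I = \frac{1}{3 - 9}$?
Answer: $-470$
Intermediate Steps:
$I = - \frac{1}{6}$ ($I = \frac{1}{-6} = - \frac{1}{6} \approx -0.16667$)
$\left(-48\right) 10 + a{\left(I \right)} = \left(-48\right) 10 + 10 = -480 + 10 = -470$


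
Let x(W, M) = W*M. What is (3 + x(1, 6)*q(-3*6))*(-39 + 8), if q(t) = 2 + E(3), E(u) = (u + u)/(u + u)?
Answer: -651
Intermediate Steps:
E(u) = 1 (E(u) = (2*u)/((2*u)) = (2*u)*(1/(2*u)) = 1)
x(W, M) = M*W
q(t) = 3 (q(t) = 2 + 1 = 3)
(3 + x(1, 6)*q(-3*6))*(-39 + 8) = (3 + (6*1)*3)*(-39 + 8) = (3 + 6*3)*(-31) = (3 + 18)*(-31) = 21*(-31) = -651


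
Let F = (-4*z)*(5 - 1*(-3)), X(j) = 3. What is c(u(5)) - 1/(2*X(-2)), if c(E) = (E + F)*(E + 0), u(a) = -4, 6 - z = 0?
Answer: 4703/6 ≈ 783.83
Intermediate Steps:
z = 6 (z = 6 - 1*0 = 6 + 0 = 6)
F = -192 (F = (-4*6)*(5 - 1*(-3)) = -24*(5 + 3) = -24*8 = -192)
c(E) = E*(-192 + E) (c(E) = (E - 192)*(E + 0) = (-192 + E)*E = E*(-192 + E))
c(u(5)) - 1/(2*X(-2)) = -4*(-192 - 4) - 1/(2*3) = -4*(-196) - 1/6 = 784 - 1*⅙ = 784 - ⅙ = 4703/6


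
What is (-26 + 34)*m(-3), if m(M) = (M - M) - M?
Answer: 24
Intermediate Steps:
m(M) = -M (m(M) = 0 - M = -M)
(-26 + 34)*m(-3) = (-26 + 34)*(-1*(-3)) = 8*3 = 24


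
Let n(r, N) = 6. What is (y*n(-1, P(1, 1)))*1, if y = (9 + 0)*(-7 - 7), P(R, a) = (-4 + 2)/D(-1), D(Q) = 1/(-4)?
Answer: -756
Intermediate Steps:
D(Q) = -1/4
P(R, a) = 8 (P(R, a) = (-4 + 2)/(-1/4) = -2*(-4) = 8)
y = -126 (y = 9*(-14) = -126)
(y*n(-1, P(1, 1)))*1 = -126*6*1 = -756*1 = -756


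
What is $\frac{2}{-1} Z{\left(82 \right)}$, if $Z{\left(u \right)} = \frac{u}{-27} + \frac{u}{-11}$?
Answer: $\frac{6232}{297} \approx 20.983$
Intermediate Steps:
$Z{\left(u \right)} = - \frac{38 u}{297}$ ($Z{\left(u \right)} = u \left(- \frac{1}{27}\right) + u \left(- \frac{1}{11}\right) = - \frac{u}{27} - \frac{u}{11} = - \frac{38 u}{297}$)
$\frac{2}{-1} Z{\left(82 \right)} = \frac{2}{-1} \left(\left(- \frac{38}{297}\right) 82\right) = 2 \left(-1\right) \left(- \frac{3116}{297}\right) = \left(-2\right) \left(- \frac{3116}{297}\right) = \frac{6232}{297}$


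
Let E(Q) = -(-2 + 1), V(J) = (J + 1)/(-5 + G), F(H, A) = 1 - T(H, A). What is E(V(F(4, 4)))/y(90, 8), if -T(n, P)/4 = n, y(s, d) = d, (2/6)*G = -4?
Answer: ⅛ ≈ 0.12500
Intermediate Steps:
G = -12 (G = 3*(-4) = -12)
T(n, P) = -4*n
F(H, A) = 1 + 4*H (F(H, A) = 1 - (-4)*H = 1 + 4*H)
V(J) = -1/17 - J/17 (V(J) = (J + 1)/(-5 - 12) = (1 + J)/(-17) = (1 + J)*(-1/17) = -1/17 - J/17)
E(Q) = 1 (E(Q) = -1*(-1) = 1)
E(V(F(4, 4)))/y(90, 8) = 1/8 = 1*(⅛) = ⅛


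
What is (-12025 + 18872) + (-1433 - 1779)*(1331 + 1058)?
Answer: -7666621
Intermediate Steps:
(-12025 + 18872) + (-1433 - 1779)*(1331 + 1058) = 6847 - 3212*2389 = 6847 - 7673468 = -7666621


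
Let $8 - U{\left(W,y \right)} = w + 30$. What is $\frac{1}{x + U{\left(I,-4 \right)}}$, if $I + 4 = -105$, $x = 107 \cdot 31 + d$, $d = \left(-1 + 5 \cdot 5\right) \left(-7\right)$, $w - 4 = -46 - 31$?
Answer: $\frac{1}{3200} \approx 0.0003125$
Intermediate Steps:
$w = -73$ ($w = 4 - 77 = -73$)
$d = -168$ ($d = \left(-1 + 25\right) \left(-7\right) = 24 \left(-7\right) = -168$)
$x = 3149$ ($x = 107 \cdot 31 - 168 = 3317 - 168 = 3149$)
$I = -109$ ($I = -4 - 105 = -109$)
$U{\left(W,y \right)} = 51$ ($U{\left(W,y \right)} = 8 - \left(-73 + 30\right) = 8 - -43 = 8 + 43 = 51$)
$\frac{1}{x + U{\left(I,-4 \right)}} = \frac{1}{3149 + 51} = \frac{1}{3200}$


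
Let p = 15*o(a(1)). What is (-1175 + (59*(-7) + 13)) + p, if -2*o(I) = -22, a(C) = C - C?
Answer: -1410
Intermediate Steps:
a(C) = 0
o(I) = 11 (o(I) = -1/2*(-22) = 11)
p = 165 (p = 15*11 = 165)
(-1175 + (59*(-7) + 13)) + p = (-1175 + (59*(-7) + 13)) + 165 = (-1175 + (-413 + 13)) + 165 = (-1175 - 400) + 165 = -1575 + 165 = -1410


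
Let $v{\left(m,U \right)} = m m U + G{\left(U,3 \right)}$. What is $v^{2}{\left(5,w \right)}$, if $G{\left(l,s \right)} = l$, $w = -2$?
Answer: $2704$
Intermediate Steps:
$v{\left(m,U \right)} = U + U m^{2}$ ($v{\left(m,U \right)} = m m U + U = m^{2} U + U = U m^{2} + U = U + U m^{2}$)
$v^{2}{\left(5,w \right)} = \left(- 2 \left(1 + 5^{2}\right)\right)^{2} = \left(- 2 \left(1 + 25\right)\right)^{2} = \left(\left(-2\right) 26\right)^{2} = \left(-52\right)^{2} = 2704$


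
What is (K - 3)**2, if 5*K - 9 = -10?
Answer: 256/25 ≈ 10.240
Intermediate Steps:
K = -1/5 (K = 9/5 + (1/5)*(-10) = 9/5 - 2 = -1/5 ≈ -0.20000)
(K - 3)**2 = (-1/5 - 3)**2 = (-16/5)**2 = 256/25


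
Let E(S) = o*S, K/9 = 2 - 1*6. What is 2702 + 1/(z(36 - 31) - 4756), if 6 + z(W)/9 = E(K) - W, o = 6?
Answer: 18370897/6799 ≈ 2702.0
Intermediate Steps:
K = -36 (K = 9*(2 - 1*6) = 9*(2 - 6) = 9*(-4) = -36)
E(S) = 6*S
z(W) = -1998 - 9*W (z(W) = -54 + 9*(6*(-36) - W) = -54 + 9*(-216 - W) = -54 + (-1944 - 9*W) = -1998 - 9*W)
2702 + 1/(z(36 - 31) - 4756) = 2702 + 1/((-1998 - 9*(36 - 31)) - 4756) = 2702 + 1/((-1998 - 9*5) - 4756) = 2702 + 1/((-1998 - 45) - 4756) = 2702 + 1/(-2043 - 4756) = 2702 + 1/(-6799) = 2702 - 1/6799 = 18370897/6799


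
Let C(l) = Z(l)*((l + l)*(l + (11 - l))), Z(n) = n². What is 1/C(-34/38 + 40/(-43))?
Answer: -545338513/72921502962 ≈ -0.0074784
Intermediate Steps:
C(l) = 22*l³ (C(l) = l²*((l + l)*(l + (11 - l))) = l²*((2*l)*11) = l²*(22*l) = 22*l³)
1/C(-34/38 + 40/(-43)) = 1/(22*(-34/38 + 40/(-43))³) = 1/(22*(-34*1/38 + 40*(-1/43))³) = 1/(22*(-17/19 - 40/43)³) = 1/(22*(-1491/817)³) = 1/(22*(-3314613771/545338513)) = 1/(-72921502962/545338513) = -545338513/72921502962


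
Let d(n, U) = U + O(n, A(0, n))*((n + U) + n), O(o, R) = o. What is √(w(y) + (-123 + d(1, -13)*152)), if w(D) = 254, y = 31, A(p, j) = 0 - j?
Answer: I*√3517 ≈ 59.304*I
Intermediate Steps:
A(p, j) = -j
d(n, U) = U + n*(U + 2*n) (d(n, U) = U + n*((n + U) + n) = U + n*((U + n) + n) = U + n*(U + 2*n))
√(w(y) + (-123 + d(1, -13)*152)) = √(254 + (-123 + (-13 + 2*1² - 13*1)*152)) = √(254 + (-123 + (-13 + 2*1 - 13)*152)) = √(254 + (-123 + (-13 + 2 - 13)*152)) = √(254 + (-123 - 24*152)) = √(254 + (-123 - 3648)) = √(254 - 3771) = √(-3517) = I*√3517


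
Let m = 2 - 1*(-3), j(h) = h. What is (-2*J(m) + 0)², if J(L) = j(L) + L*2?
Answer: 900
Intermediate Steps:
m = 5 (m = 2 + 3 = 5)
J(L) = 3*L (J(L) = L + L*2 = L + 2*L = 3*L)
(-2*J(m) + 0)² = (-6*5 + 0)² = (-2*15 + 0)² = (-30 + 0)² = (-30)² = 900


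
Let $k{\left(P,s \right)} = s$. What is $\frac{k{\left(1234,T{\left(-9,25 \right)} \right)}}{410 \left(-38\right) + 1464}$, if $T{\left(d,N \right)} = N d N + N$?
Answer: $\frac{1400}{3529} \approx 0.39671$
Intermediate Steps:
$T{\left(d,N \right)} = N + d N^{2}$ ($T{\left(d,N \right)} = d N^{2} + N = N + d N^{2}$)
$\frac{k{\left(1234,T{\left(-9,25 \right)} \right)}}{410 \left(-38\right) + 1464} = \frac{25 \left(1 + 25 \left(-9\right)\right)}{410 \left(-38\right) + 1464} = \frac{25 \left(1 - 225\right)}{-15580 + 1464} = \frac{25 \left(-224\right)}{-14116} = \left(-5600\right) \left(- \frac{1}{14116}\right) = \frac{1400}{3529}$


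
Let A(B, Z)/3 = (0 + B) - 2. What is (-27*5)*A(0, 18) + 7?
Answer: 817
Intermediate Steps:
A(B, Z) = -6 + 3*B (A(B, Z) = 3*((0 + B) - 2) = 3*(B - 2) = 3*(-2 + B) = -6 + 3*B)
(-27*5)*A(0, 18) + 7 = (-27*5)*(-6 + 3*0) + 7 = -135*(-6 + 0) + 7 = -135*(-6) + 7 = 810 + 7 = 817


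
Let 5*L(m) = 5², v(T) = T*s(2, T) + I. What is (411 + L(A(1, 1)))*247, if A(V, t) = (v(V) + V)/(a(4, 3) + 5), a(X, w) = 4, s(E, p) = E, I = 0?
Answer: 102752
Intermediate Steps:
v(T) = 2*T (v(T) = T*2 + 0 = 2*T + 0 = 2*T)
A(V, t) = V/3 (A(V, t) = (2*V + V)/(4 + 5) = (3*V)/9 = (3*V)*(⅑) = V/3)
L(m) = 5 (L(m) = (⅕)*5² = (⅕)*25 = 5)
(411 + L(A(1, 1)))*247 = (411 + 5)*247 = 416*247 = 102752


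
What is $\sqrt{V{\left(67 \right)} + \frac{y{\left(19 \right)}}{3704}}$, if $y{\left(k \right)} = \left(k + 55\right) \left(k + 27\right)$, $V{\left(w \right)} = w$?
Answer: $\frac{\sqrt{58238918}}{926} \approx 8.2413$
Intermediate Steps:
$y{\left(k \right)} = \left(27 + k\right) \left(55 + k\right)$ ($y{\left(k \right)} = \left(55 + k\right) \left(27 + k\right) = \left(27 + k\right) \left(55 + k\right)$)
$\sqrt{V{\left(67 \right)} + \frac{y{\left(19 \right)}}{3704}} = \sqrt{67 + \frac{1485 + 19^{2} + 82 \cdot 19}{3704}} = \sqrt{67 + \left(1485 + 361 + 1558\right) \frac{1}{3704}} = \sqrt{67 + 3404 \cdot \frac{1}{3704}} = \sqrt{67 + \frac{851}{926}} = \sqrt{\frac{62893}{926}} = \frac{\sqrt{58238918}}{926}$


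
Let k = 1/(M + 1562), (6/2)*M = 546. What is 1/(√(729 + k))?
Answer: 4*√138580093/1271377 ≈ 0.037037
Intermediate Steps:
M = 182 (M = (⅓)*546 = 182)
k = 1/1744 (k = 1/(182 + 1562) = 1/1744 ≈ 0.00057339)
1/(√(729 + k)) = 1/(√(729 + 1/1744)) = 1/(√(1271377/1744)) = 1/(√138580093/436) = 4*√138580093/1271377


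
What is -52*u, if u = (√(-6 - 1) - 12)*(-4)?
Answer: -2496 + 208*I*√7 ≈ -2496.0 + 550.32*I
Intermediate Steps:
u = 48 - 4*I*√7 (u = (√(-7) - 12)*(-4) = (I*√7 - 12)*(-4) = (-12 + I*√7)*(-4) = 48 - 4*I*√7 ≈ 48.0 - 10.583*I)
-52*u = -52*(48 - 4*I*√7) = -2496 + 208*I*√7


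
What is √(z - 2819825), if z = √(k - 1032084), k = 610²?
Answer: √(-2819825 + 4*I*√41249) ≈ 0.24 + 1679.2*I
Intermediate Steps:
k = 372100
z = 4*I*√41249 (z = √(372100 - 1032084) = √(-659984) = 4*I*√41249 ≈ 812.39*I)
√(z - 2819825) = √(4*I*√41249 - 2819825) = √(-2819825 + 4*I*√41249)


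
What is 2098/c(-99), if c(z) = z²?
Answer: 2098/9801 ≈ 0.21406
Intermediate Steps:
2098/c(-99) = 2098/((-99)²) = 2098/9801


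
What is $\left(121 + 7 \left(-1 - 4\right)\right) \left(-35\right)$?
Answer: $-3010$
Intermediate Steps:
$\left(121 + 7 \left(-1 - 4\right)\right) \left(-35\right) = \left(121 + 7 \left(-5\right)\right) \left(-35\right) = \left(121 - 35\right) \left(-35\right) = 86 \left(-35\right) = -3010$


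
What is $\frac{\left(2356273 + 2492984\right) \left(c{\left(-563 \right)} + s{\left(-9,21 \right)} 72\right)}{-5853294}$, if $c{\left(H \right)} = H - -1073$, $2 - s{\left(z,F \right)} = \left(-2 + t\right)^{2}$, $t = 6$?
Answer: $\frac{134162777}{325183} \approx 412.58$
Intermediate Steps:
$s{\left(z,F \right)} = -14$ ($s{\left(z,F \right)} = 2 - \left(-2 + 6\right)^{2} = 2 - 4^{2} = 2 - 16 = -14$)
$c{\left(H \right)} = 1073 + H$ ($c{\left(H \right)} = H + 1073 = 1073 + H$)
$\frac{\left(2356273 + 2492984\right) \left(c{\left(-563 \right)} + s{\left(-9,21 \right)} 72\right)}{-5853294} = \frac{\left(2356273 + 2492984\right) \left(\left(1073 - 563\right) - 1008\right)}{-5853294} = 4849257 \left(510 - 1008\right) \left(- \frac{1}{5853294}\right) = 4849257 \left(-498\right) \left(- \frac{1}{5853294}\right) = \left(-2414929986\right) \left(- \frac{1}{5853294}\right) = \frac{134162777}{325183}$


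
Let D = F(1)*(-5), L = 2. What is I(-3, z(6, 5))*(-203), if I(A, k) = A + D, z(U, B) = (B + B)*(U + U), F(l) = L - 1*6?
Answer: -3451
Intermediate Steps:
F(l) = -4 (F(l) = 2 - 1*6 = 2 - 6 = -4)
z(U, B) = 4*B*U (z(U, B) = (2*B)*(2*U) = 4*B*U)
D = 20 (D = -4*(-5) = 20)
I(A, k) = 20 + A (I(A, k) = A + 20 = 20 + A)
I(-3, z(6, 5))*(-203) = (20 - 3)*(-203) = 17*(-203) = -3451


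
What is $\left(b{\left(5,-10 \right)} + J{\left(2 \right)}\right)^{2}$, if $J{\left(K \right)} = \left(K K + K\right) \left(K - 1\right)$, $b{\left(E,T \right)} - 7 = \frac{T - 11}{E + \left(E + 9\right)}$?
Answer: $\frac{51076}{361} \approx 141.48$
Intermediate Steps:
$b{\left(E,T \right)} = 7 + \frac{-11 + T}{9 + 2 E}$ ($b{\left(E,T \right)} = 7 + \frac{T - 11}{E + \left(E + 9\right)} = 7 + \frac{-11 + T}{E + \left(9 + E\right)} = 7 + \frac{-11 + T}{9 + 2 E}$)
$J{\left(K \right)} = \left(-1 + K\right) \left(K + K^{2}\right)$ ($J{\left(K \right)} = \left(K^{2} + K\right) \left(-1 + K\right) = \left(K + K^{2}\right) \left(-1 + K\right) = \left(-1 + K\right) \left(K + K^{2}\right)$)
$\left(b{\left(5,-10 \right)} + J{\left(2 \right)}\right)^{2} = \left(\frac{52 - 10 + 14 \cdot 5}{9 + 2 \cdot 5} + \left(2^{3} - 2\right)\right)^{2} = \left(\frac{52 - 10 + 70}{9 + 10} + \left(8 - 2\right)\right)^{2} = \left(\frac{1}{19} \cdot 112 + 6\right)^{2} = \left(\frac{112}{19} + 6\right)^{2} = \left(\frac{226}{19}\right)^{2} = \frac{51076}{361}$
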